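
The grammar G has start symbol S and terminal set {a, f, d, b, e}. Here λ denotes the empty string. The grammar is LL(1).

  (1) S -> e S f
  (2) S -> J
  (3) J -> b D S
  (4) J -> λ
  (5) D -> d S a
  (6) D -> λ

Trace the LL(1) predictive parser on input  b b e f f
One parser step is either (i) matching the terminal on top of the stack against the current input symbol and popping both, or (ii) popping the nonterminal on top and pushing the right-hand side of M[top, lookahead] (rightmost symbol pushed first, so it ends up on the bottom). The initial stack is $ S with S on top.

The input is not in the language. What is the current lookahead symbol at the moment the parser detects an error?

step 1: stack=$ S  input=b b e f f $  — expand S -> J
step 2: stack=$ J  input=b b e f f $  — expand J -> b D S
step 3: stack=$ S D b  input=b b e f f $  — match b
step 4: stack=$ S D  input=b e f f $  — expand D -> λ
step 5: stack=$ S  input=b e f f $  — expand S -> J
step 6: stack=$ J  input=b e f f $  — expand J -> b D S
step 7: stack=$ S D b  input=b e f f $  — match b
step 8: stack=$ S D  input=e f f $  — expand D -> λ
step 9: stack=$ S  input=e f f $  — expand S -> e S f
step 10: stack=$ f S e  input=e f f $  — match e
step 11: stack=$ f S  input=f f $  — expand S -> J
step 12: stack=$ f J  input=f f $  — expand J -> λ
step 13: stack=$ f  input=f f $  — match f
step 14: stack=$  input=f $  — error: stack empty but input remains

f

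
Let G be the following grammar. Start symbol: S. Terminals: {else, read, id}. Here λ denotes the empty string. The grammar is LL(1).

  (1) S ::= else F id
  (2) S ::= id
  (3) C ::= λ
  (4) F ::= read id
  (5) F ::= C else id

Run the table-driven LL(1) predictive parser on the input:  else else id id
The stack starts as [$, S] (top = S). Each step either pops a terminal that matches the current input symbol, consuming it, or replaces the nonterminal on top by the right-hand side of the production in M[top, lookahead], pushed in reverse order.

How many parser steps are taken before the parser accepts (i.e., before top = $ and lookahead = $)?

7

step 1: stack=$ S  input=else else id id $  — expand S ::= else F id
step 2: stack=$ id F else  input=else else id id $  — match else
step 3: stack=$ id F  input=else id id $  — expand F ::= C else id
step 4: stack=$ id id else C  input=else id id $  — expand C ::= λ
step 5: stack=$ id id else  input=else id id $  — match else
step 6: stack=$ id id  input=id id $  — match id
step 7: stack=$ id  input=id $  — match id
Accept reached after 7 steps.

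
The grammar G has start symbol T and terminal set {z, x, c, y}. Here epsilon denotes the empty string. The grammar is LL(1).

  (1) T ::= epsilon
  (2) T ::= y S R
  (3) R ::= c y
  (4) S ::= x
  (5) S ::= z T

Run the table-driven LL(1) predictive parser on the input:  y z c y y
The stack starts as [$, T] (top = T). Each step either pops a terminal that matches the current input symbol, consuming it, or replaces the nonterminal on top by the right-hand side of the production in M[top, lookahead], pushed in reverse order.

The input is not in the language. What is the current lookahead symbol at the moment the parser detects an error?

step 1: stack=$ T  input=y z c y y $  — expand T ::= y S R
step 2: stack=$ R S y  input=y z c y y $  — match y
step 3: stack=$ R S  input=z c y y $  — expand S ::= z T
step 4: stack=$ R T z  input=z c y y $  — match z
step 5: stack=$ R T  input=c y y $  — expand T ::= epsilon
step 6: stack=$ R  input=c y y $  — expand R ::= c y
step 7: stack=$ y c  input=c y y $  — match c
step 8: stack=$ y  input=y y $  — match y
step 9: stack=$  input=y $  — error: stack empty but input remains

y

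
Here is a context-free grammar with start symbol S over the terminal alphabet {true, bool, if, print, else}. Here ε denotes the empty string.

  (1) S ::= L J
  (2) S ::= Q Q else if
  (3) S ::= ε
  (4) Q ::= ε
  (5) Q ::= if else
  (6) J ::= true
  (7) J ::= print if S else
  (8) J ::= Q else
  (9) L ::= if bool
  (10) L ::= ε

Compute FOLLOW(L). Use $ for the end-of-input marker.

FIRST(Q) = {ε, if}
FIRST(L) = {ε, if}
FIRST(J) = {else, if, print, true}  (via Q else)
FIRST(S) = {ε, else, if, print, true}  (via L J, Q Q else if)
FOLLOW(S) includes $ since S is the start symbol.
FOLLOW(S): in J::=print if S else, S is followed by else with FIRST {else}. Thus FOLLOW(S) = {$, else}.
FOLLOW(Q): in S::=Q Q else if (occurrence 1), Q is followed by Q else if with FIRST {else, if}; in S::=Q Q else if (occurrence 2), Q is followed by else if with FIRST {else}; in J::=Q else, Q is followed by else with FIRST {else}. Thus FOLLOW(Q) = {else, if}.
FOLLOW(J): in S::=L J, the suffix after J is empty, so FOLLOW(J) ⊇ FOLLOW(S) = {$, else}. Thus FOLLOW(J) = {$, else}.
FOLLOW(L): in S::=L J, L is followed by J with FIRST {else, if, print, true}. Thus FOLLOW(L) = {else, if, print, true}.

{else, if, print, true}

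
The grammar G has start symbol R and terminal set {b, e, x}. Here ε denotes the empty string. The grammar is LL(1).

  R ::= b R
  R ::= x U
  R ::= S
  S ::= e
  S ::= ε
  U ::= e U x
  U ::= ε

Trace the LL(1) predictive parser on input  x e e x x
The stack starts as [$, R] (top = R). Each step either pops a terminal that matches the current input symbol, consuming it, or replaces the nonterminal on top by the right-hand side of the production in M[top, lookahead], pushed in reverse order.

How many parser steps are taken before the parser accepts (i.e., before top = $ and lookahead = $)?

     Stack      Input        Action
  1  $ R        x e e x x $  expand R ::= x U
  2  $ U x      x e e x x $  match x
  3  $ U        e e x x $    expand U ::= e U x
  4  $ x U e    e e x x $    match e
  5  $ x U      e x x $      expand U ::= e U x
  6  $ x x U e  e x x $      match e
  7  $ x x U    x x $        expand U ::= ε
  8  $ x x      x x $        match x
  9  $ x        x $          match x
Accept reached after 9 steps.

9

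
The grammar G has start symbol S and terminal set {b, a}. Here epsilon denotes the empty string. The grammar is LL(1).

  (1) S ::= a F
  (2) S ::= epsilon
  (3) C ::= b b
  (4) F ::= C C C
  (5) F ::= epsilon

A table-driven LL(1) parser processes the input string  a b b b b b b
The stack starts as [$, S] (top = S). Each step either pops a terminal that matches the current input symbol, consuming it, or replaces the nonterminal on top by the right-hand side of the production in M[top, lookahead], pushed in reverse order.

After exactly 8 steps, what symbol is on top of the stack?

b

step 1: stack=$ S  input=a b b b b b b $  — expand S ::= a F
step 2: stack=$ F a  input=a b b b b b b $  — match a
step 3: stack=$ F  input=b b b b b b $  — expand F ::= C C C
step 4: stack=$ C C C  input=b b b b b b $  — expand C ::= b b
step 5: stack=$ C C b b  input=b b b b b b $  — match b
step 6: stack=$ C C b  input=b b b b b $  — match b
step 7: stack=$ C C  input=b b b b $  — expand C ::= b b
step 8: stack=$ C b b  input=b b b b $  — match b
Stack after step 8: $ C b (top = b).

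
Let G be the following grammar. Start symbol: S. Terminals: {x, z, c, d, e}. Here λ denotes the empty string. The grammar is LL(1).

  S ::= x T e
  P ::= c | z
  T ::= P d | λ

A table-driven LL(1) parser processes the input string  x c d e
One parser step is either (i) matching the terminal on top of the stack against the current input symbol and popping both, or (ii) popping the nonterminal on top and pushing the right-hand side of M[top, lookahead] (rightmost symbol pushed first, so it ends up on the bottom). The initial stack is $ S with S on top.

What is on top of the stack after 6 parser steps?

     Stack    Input      Action
  1  $ S      x c d e $  expand S ::= x T e
  2  $ e T x  x c d e $  match x
  3  $ e T    c d e $    expand T ::= P d
  4  $ e d P  c d e $    expand P ::= c
  5  $ e d c  c d e $    match c
  6  $ e d    d e $      match d
Stack after step 6: $ e (top = e).

e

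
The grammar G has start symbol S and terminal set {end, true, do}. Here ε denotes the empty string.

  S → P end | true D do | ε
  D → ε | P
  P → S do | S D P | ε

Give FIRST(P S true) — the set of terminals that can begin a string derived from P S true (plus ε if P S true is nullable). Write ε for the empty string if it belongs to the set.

FIRST(S) = {ε, do, end, true}  (via P end)
FIRST(D) = {ε, do, end, true}  (via P)
FIRST(P) = {ε, do, end, true}  (via S do, S D P)
FIRST(P S true): take FIRST of each symbol in turn, carrying on past any symbol whose FIRST contains ε; result {do, end, true}.

{do, end, true}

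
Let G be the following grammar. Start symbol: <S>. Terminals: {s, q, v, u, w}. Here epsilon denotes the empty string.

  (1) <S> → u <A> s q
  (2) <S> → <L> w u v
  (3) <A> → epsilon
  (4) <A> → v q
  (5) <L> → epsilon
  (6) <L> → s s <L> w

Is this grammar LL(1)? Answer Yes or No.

FIRST(<S>) = {s, u, w}
FIRST(<A>) = {epsilon, v}
FIRST(<L>) = {epsilon, s}
FOLLOW(<S>) = {$}
FOLLOW(<A>) = {s}
FOLLOW(<L>) = {w}
Each cell of M receives at most one production.

Yes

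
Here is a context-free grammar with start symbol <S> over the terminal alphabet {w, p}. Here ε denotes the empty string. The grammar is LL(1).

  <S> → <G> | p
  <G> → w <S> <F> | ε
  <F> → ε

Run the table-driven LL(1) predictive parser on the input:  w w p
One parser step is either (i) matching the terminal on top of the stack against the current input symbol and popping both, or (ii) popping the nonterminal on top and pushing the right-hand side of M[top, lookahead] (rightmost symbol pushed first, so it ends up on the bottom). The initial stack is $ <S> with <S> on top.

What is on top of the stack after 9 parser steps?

<F>

     Stack            Input    Action
  1  $ <S>            w w p $  expand <S> → <G>
  2  $ <G>            w w p $  expand <G> → w <S> <F>
  3  $ <F> <S> w      w w p $  match w
  4  $ <F> <S>        w p $    expand <S> → <G>
  5  $ <F> <G>        w p $    expand <G> → w <S> <F>
  6  $ <F> <F> <S> w  w p $    match w
  7  $ <F> <F> <S>    p $      expand <S> → p
  8  $ <F> <F> p      p $      match p
  9  $ <F> <F>        $        expand <F> → ε
Stack after step 9: $ <F> (top = <F>).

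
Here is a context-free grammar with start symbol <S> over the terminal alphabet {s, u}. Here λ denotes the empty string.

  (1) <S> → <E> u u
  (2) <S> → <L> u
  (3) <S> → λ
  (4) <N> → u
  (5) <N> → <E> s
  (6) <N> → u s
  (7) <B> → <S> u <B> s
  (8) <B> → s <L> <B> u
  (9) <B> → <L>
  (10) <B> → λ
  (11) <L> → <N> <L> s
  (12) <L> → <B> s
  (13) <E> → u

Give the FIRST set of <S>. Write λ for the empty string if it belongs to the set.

FIRST(<E>): from <E>→u we get {u}. So FIRST(<E>) = {u}.
FIRST(<N>): from <N>→u we get {u}; from <N>→<E> s we get {u}; from <N>→u s we get {u}. So FIRST(<N>) = {u}.
FIRST(<S>): from <S>→<E> u u we get {u}; from <S>→<L> u we get {s, u}; from <S>→λ we get {λ}. So FIRST(<S>) = {λ, s, u}.
FIRST(<B>): from <B>→<S> u <B> s we get {s, u}; from <B>→s <L> <B> u we get {s}; from <B>→<L> we get {s, u}; from <B>→λ we get {λ}. So FIRST(<B>) = {λ, s, u}.
FIRST(<L>): from <L>→<N> <L> s we get {u}; from <L>→<B> s we get {s, u}. So FIRST(<L>) = {s, u}.

{λ, s, u}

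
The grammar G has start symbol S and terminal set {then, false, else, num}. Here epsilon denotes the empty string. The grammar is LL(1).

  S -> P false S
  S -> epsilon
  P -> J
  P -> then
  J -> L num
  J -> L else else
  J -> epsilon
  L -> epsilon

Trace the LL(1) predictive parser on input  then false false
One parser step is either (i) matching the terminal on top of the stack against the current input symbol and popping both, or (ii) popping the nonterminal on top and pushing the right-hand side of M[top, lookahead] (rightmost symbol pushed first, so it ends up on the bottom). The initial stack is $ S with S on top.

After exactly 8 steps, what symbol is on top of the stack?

S

     Stack           Input               Action
  1  $ S             then false false $  expand S -> P false S
  2  $ S false P     then false false $  expand P -> then
  3  $ S false then  then false false $  match then
  4  $ S false       false false $       match false
  5  $ S             false $             expand S -> P false S
  6  $ S false P     false $             expand P -> J
  7  $ S false J     false $             expand J -> epsilon
  8  $ S false       false $             match false
Stack after step 8: $ S (top = S).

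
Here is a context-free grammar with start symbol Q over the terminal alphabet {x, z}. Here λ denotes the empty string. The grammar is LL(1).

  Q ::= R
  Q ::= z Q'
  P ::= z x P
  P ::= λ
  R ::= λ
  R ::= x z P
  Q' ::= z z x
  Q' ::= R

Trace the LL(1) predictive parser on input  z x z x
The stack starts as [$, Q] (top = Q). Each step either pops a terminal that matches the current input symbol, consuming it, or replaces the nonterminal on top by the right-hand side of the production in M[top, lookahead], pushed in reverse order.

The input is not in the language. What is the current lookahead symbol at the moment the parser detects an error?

     Stack    Input      Action
  1  $ Q      z x z x $  expand Q ::= z Q'
  2  $ Q' z   z x z x $  match z
  3  $ Q'     x z x $    expand Q' ::= R
  4  $ R      x z x $    expand R ::= x z P
  5  $ P z x  x z x $    match x
  6  $ P z    z x $      match z
  7  $ P      x $        error: M[P, x] is empty

x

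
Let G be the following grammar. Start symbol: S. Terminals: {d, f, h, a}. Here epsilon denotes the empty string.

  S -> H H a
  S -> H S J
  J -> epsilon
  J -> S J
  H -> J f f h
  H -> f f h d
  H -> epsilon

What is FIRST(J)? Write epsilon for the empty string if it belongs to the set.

FIRST(S): from S->H H a we get {a, f}; from S->H S J we get {a, f}. So FIRST(S) = {a, f}.
FIRST(J): from J->epsilon we get {epsilon}; from J->S J we get {a, f}. So FIRST(J) = {epsilon, a, f}.
FIRST(H): from H->J f f h we get {a, f}; from H->f f h d we get {f}; from H->epsilon we get {epsilon}. So FIRST(H) = {epsilon, a, f}.

{epsilon, a, f}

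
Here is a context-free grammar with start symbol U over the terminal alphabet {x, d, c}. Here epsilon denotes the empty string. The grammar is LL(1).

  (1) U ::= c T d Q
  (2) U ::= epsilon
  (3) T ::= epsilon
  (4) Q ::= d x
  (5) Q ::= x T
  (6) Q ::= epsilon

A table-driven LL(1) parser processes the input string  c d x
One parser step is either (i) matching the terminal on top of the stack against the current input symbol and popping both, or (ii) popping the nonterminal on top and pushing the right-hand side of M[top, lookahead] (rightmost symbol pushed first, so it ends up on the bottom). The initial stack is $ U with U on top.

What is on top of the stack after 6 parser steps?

step 1: stack=$ U  input=c d x $  — expand U ::= c T d Q
step 2: stack=$ Q d T c  input=c d x $  — match c
step 3: stack=$ Q d T  input=d x $  — expand T ::= epsilon
step 4: stack=$ Q d  input=d x $  — match d
step 5: stack=$ Q  input=x $  — expand Q ::= x T
step 6: stack=$ T x  input=x $  — match x
Stack after step 6: $ T (top = T).

T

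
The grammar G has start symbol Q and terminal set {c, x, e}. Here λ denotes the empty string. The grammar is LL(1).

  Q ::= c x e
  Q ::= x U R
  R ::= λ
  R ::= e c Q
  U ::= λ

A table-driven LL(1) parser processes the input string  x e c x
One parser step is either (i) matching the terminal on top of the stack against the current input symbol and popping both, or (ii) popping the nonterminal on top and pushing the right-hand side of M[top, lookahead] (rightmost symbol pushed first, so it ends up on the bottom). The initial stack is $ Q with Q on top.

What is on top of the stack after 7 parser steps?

x

step 1: stack=$ Q  input=x e c x $  — expand Q ::= x U R
step 2: stack=$ R U x  input=x e c x $  — match x
step 3: stack=$ R U  input=e c x $  — expand U ::= λ
step 4: stack=$ R  input=e c x $  — expand R ::= e c Q
step 5: stack=$ Q c e  input=e c x $  — match e
step 6: stack=$ Q c  input=c x $  — match c
step 7: stack=$ Q  input=x $  — expand Q ::= x U R
Stack after step 7: $ R U x (top = x).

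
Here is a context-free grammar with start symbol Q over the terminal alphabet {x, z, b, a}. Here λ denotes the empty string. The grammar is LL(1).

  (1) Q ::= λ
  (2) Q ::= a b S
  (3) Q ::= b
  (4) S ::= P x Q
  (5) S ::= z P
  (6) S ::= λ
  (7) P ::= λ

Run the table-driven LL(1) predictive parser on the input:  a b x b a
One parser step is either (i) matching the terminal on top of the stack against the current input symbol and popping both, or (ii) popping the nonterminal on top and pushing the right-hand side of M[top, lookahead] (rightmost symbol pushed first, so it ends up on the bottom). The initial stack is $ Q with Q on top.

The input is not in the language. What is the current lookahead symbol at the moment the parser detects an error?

step 1: stack=$ Q  input=a b x b a $  — expand Q ::= a b S
step 2: stack=$ S b a  input=a b x b a $  — match a
step 3: stack=$ S b  input=b x b a $  — match b
step 4: stack=$ S  input=x b a $  — expand S ::= P x Q
step 5: stack=$ Q x P  input=x b a $  — expand P ::= λ
step 6: stack=$ Q x  input=x b a $  — match x
step 7: stack=$ Q  input=b a $  — expand Q ::= b
step 8: stack=$ b  input=b a $  — match b
step 9: stack=$  input=a $  — error: stack empty but input remains

a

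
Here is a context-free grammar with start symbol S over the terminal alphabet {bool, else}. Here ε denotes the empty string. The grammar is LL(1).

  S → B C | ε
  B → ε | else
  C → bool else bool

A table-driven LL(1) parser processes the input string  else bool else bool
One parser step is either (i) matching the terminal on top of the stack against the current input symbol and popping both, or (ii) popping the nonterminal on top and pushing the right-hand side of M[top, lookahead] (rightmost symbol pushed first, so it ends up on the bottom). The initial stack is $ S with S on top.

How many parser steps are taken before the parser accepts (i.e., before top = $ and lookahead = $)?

7

step 1: stack=$ S  input=else bool else bool $  — expand S → B C
step 2: stack=$ C B  input=else bool else bool $  — expand B → else
step 3: stack=$ C else  input=else bool else bool $  — match else
step 4: stack=$ C  input=bool else bool $  — expand C → bool else bool
step 5: stack=$ bool else bool  input=bool else bool $  — match bool
step 6: stack=$ bool else  input=else bool $  — match else
step 7: stack=$ bool  input=bool $  — match bool
Accept reached after 7 steps.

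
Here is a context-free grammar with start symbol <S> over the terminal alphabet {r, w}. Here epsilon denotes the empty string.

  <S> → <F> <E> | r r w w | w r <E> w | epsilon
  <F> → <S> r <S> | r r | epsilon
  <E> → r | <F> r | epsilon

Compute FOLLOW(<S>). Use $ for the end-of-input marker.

{$, r, w}

FIRST(<S>) = {epsilon, r, w}  (via <F> <E>)
FIRST(<F>) = {epsilon, r, w}  (via <S> r <S>)
FIRST(<E>) = {epsilon, r, w}  (via <F> r)
FOLLOW(<S>) includes $ since <S> is the start symbol.
FOLLOW(<S>): in <F>→<S> r <S> (occurrence 1), <S> is followed by r <S> with FIRST {r}; in <F>→<S> r <S> (occurrence 2), the suffix after <S> is empty, so FOLLOW(<S>) ⊇ FOLLOW(<F>) = {$, r, w}. Thus FOLLOW(<S>) = {$, r, w}.
FOLLOW(<F>): in <S>→<F> <E>, <F> is followed by <E> with FIRST {epsilon, r, w}; in <S>→<F> <E>, the suffix after <F> is nullable, so FOLLOW(<F>) ⊇ FOLLOW(<S>) = {$, r, w}; in <E>→<F> r, <F> is followed by r with FIRST {r}. Thus FOLLOW(<F>) = {$, r, w}.
FOLLOW(<E>): in <S>→<F> <E>, the suffix after <E> is empty, so FOLLOW(<E>) ⊇ FOLLOW(<S>) = {$, r, w}; in <S>→w r <E> w, <E> is followed by w with FIRST {w}. Thus FOLLOW(<E>) = {$, r, w}.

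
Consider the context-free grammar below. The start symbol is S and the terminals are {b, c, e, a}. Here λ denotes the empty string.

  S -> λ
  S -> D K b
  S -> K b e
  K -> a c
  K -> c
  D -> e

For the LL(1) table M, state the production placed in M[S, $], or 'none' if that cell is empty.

FIRST(K) = {a, c}
FIRST(D) = {e}
FIRST(S) = {λ, a, c, e}  (via D K b, K b e)
FOLLOW(S) includes $ since S is the start symbol.
FOLLOW(S): S appears on no right-hand side. Thus FOLLOW(S) = {$}.
For S -> λ: FIRST(λ) = {λ}, so it goes in M[S, t] for t ∈ {}; since λ ∈ FIRST, also for every t ∈ FOLLOW(S) = {$}.
For S -> D K b: FIRST(D K b) = {e}, so it goes in M[S, t] for t ∈ {e}.
For S -> K b e: FIRST(K b e) = {a, c}, so it goes in M[S, t] for t ∈ {a, c}.

S -> λ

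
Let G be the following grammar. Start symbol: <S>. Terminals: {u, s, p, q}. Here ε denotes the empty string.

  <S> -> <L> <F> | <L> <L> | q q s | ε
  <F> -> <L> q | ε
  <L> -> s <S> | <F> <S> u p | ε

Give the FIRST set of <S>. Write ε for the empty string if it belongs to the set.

FIRST(<S>): from <S>-><L> <F> we get {ε, q, s, u}; from <S>-><L> <L> we get {ε, q, s, u}; from <S>->q q s we get {q}; from <S>->ε we get {ε}. So FIRST(<S>) = {ε, q, s, u}.
FIRST(<F>): from <F>-><L> q we get {q, s, u}; from <F>->ε we get {ε}. So FIRST(<F>) = {ε, q, s, u}.
FIRST(<L>): from <L>->s <S> we get {s}; from <L>-><F> <S> u p we get {q, s, u}; from <L>->ε we get {ε}. So FIRST(<L>) = {ε, q, s, u}.

{ε, q, s, u}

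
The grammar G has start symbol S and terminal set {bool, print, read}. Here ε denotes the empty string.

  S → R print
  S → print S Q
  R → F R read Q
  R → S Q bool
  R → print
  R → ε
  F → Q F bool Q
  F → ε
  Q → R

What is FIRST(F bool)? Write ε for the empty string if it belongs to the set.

{bool, print, read}

FIRST(S) = {bool, print, read}  (via R print)
FIRST(R) = {ε, bool, print, read}  (via F R read Q, S Q bool)
FIRST(Q) = {ε, bool, print, read}  (via R)
FIRST(F) = {ε, bool, print, read}  (via Q F bool Q)
FIRST(F bool): take FIRST of each symbol in turn, carrying on past any symbol whose FIRST contains ε; result {bool, print, read}.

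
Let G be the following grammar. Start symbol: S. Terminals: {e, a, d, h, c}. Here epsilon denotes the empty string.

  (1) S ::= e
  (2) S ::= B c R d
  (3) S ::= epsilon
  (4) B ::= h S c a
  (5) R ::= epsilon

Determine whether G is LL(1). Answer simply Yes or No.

Yes

FIRST(S) = {epsilon, e, h}
FIRST(B) = {h}
FIRST(R) = {epsilon}
FOLLOW(S) = {$, c}
FOLLOW(B) = {c}
FOLLOW(R) = {d}
Each cell of M receives at most one production.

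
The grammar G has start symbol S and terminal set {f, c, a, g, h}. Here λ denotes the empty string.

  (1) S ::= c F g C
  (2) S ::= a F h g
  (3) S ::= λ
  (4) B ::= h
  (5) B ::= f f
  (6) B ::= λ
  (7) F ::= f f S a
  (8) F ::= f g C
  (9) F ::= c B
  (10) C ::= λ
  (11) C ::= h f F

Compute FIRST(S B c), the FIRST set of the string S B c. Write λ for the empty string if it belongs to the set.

{a, c, f, h}

FIRST(S): from S::=c F g C we get {c}; from S::=a F h g we get {a}; from S::=λ we get {λ}. So FIRST(S) = {λ, a, c}.
FIRST(B): from B::=h we get {h}; from B::=f f we get {f}; from B::=λ we get {λ}. So FIRST(B) = {λ, f, h}.
FIRST(F): from F::=f f S a we get {f}; from F::=f g C we get {f}; from F::=c B we get {c}. So FIRST(F) = {c, f}.
FIRST(C): from C::=λ we get {λ}; from C::=h f F we get {h}. So FIRST(C) = {λ, h}.
FIRST(S B c): take FIRST of each symbol in turn, carrying on past any symbol whose FIRST contains λ; result {a, c, f, h}.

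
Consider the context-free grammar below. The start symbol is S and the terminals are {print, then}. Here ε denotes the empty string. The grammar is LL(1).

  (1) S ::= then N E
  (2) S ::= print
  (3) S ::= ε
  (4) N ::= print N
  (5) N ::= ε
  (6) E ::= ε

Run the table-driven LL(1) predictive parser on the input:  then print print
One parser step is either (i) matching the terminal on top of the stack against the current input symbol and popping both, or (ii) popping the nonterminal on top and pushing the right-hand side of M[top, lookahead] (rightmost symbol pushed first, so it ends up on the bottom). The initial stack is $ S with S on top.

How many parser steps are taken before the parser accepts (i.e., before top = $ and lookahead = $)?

     Stack        Input               Action
  1  $ S          then print print $  expand S ::= then N E
  2  $ E N then   then print print $  match then
  3  $ E N        print print $       expand N ::= print N
  4  $ E N print  print print $       match print
  5  $ E N        print $             expand N ::= print N
  6  $ E N print  print $             match print
  7  $ E N        $                   expand N ::= ε
  8  $ E          $                   expand E ::= ε
Accept reached after 8 steps.

8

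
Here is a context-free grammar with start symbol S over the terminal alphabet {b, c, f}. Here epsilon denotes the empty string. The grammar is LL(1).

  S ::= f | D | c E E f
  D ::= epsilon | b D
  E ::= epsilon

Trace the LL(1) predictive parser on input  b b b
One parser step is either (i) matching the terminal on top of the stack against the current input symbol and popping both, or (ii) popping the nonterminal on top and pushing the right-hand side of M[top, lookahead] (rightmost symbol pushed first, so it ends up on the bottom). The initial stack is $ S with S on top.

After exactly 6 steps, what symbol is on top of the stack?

     Stack  Input    Action
  1  $ S    b b b $  expand S ::= D
  2  $ D    b b b $  expand D ::= b D
  3  $ D b  b b b $  match b
  4  $ D    b b $    expand D ::= b D
  5  $ D b  b b $    match b
  6  $ D    b $      expand D ::= b D
Stack after step 6: $ D b (top = b).

b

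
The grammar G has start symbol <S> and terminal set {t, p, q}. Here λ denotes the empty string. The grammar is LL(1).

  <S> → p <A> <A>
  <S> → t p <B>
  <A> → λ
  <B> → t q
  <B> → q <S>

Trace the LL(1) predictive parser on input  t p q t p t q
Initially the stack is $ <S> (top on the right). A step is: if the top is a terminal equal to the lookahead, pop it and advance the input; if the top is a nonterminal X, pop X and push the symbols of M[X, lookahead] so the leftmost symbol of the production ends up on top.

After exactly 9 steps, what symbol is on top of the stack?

t

     Stack      Input            Action
  1  $ <S>      t p q t p t q $  expand <S> → t p <B>
  2  $ <B> p t  t p q t p t q $  match t
  3  $ <B> p    p q t p t q $    match p
  4  $ <B>      q t p t q $      expand <B> → q <S>
  5  $ <S> q    q t p t q $      match q
  6  $ <S>      t p t q $        expand <S> → t p <B>
  7  $ <B> p t  t p t q $        match t
  8  $ <B> p    p t q $          match p
  9  $ <B>      t q $            expand <B> → t q
Stack after step 9: $ q t (top = t).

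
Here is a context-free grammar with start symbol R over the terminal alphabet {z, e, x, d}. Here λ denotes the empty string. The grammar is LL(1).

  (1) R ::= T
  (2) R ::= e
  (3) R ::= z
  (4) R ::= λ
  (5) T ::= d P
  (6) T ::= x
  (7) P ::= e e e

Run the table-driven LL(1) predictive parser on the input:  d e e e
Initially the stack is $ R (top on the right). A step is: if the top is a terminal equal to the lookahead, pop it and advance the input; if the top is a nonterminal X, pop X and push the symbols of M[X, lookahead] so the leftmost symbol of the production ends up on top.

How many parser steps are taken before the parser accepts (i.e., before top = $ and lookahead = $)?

7

step 1: stack=$ R  input=d e e e $  — expand R ::= T
step 2: stack=$ T  input=d e e e $  — expand T ::= d P
step 3: stack=$ P d  input=d e e e $  — match d
step 4: stack=$ P  input=e e e $  — expand P ::= e e e
step 5: stack=$ e e e  input=e e e $  — match e
step 6: stack=$ e e  input=e e $  — match e
step 7: stack=$ e  input=e $  — match e
Accept reached after 7 steps.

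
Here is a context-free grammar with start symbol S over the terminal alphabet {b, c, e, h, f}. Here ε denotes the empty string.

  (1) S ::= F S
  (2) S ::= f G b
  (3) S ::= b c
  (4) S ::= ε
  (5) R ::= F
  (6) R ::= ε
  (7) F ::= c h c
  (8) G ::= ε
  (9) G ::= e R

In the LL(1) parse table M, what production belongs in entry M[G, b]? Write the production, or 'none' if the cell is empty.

FIRST(F): from F::=c h c we get {c}. So FIRST(F) = {c}.
FIRST(G): from G::=ε we get {ε}; from G::=e R we get {e}. So FIRST(G) = {ε, e}.
FIRST(S): from S::=F S we get {c}; from S::=f G b we get {f}; from S::=b c we get {b}; from S::=ε we get {ε}. So FIRST(S) = {ε, b, c, f}.
FIRST(R): from R::=F we get {c}; from R::=ε we get {ε}. So FIRST(R) = {ε, c}.
FOLLOW(S) includes $ since S is the start symbol.
FOLLOW(G): in S::=f G b, G is followed by b with FIRST {b}. Thus FOLLOW(G) = {b}.
For G ::= ε: FIRST(ε) = {ε}, so it goes in M[G, t] for t ∈ {}; since ε ∈ FIRST, also for every t ∈ FOLLOW(G) = {b}.
For G ::= e R: FIRST(e R) = {e}, so it goes in M[G, t] for t ∈ {e}.

G ::= ε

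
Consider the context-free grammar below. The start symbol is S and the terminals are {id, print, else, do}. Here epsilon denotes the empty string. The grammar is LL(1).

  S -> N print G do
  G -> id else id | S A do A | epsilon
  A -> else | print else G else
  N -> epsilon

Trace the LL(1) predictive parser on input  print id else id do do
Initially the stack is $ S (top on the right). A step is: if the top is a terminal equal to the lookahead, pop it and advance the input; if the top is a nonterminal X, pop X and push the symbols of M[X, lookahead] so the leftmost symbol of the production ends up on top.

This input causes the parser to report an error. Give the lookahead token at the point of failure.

do

step 1: stack=$ S  input=print id else id do do $  — expand S -> N print G do
step 2: stack=$ do G print N  input=print id else id do do $  — expand N -> epsilon
step 3: stack=$ do G print  input=print id else id do do $  — match print
step 4: stack=$ do G  input=id else id do do $  — expand G -> id else id
step 5: stack=$ do id else id  input=id else id do do $  — match id
step 6: stack=$ do id else  input=else id do do $  — match else
step 7: stack=$ do id  input=id do do $  — match id
step 8: stack=$ do  input=do do $  — match do
step 9: stack=$  input=do $  — error: stack empty but input remains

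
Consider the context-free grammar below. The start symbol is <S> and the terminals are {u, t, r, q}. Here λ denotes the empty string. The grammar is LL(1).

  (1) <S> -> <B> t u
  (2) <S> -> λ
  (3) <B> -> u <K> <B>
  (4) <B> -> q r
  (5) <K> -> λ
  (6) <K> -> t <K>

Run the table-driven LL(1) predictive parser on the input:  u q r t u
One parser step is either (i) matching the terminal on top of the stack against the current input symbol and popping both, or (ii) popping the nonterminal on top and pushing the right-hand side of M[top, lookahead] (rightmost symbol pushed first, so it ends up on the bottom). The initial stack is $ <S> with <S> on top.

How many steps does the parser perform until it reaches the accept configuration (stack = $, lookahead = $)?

9

step 1: stack=$ <S>  input=u q r t u $  — expand <S> -> <B> t u
step 2: stack=$ u t <B>  input=u q r t u $  — expand <B> -> u <K> <B>
step 3: stack=$ u t <B> <K> u  input=u q r t u $  — match u
step 4: stack=$ u t <B> <K>  input=q r t u $  — expand <K> -> λ
step 5: stack=$ u t <B>  input=q r t u $  — expand <B> -> q r
step 6: stack=$ u t r q  input=q r t u $  — match q
step 7: stack=$ u t r  input=r t u $  — match r
step 8: stack=$ u t  input=t u $  — match t
step 9: stack=$ u  input=u $  — match u
Accept reached after 9 steps.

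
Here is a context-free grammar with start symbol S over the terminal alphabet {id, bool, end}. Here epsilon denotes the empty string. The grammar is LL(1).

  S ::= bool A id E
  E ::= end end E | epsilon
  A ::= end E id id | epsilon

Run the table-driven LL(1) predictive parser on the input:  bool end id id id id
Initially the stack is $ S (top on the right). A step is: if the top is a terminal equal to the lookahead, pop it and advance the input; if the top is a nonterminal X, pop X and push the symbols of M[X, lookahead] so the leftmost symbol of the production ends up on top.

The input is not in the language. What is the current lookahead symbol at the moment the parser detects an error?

id

      Stack               Input                   Action
   1  $ S                 bool end id id id id $  expand S ::= bool A id E
   2  $ E id A bool       bool end id id id id $  match bool
   3  $ E id A            end id id id id $       expand A ::= end E id id
   4  $ E id id id E end  end id id id id $       match end
   5  $ E id id id E      id id id id $           expand E ::= epsilon
   6  $ E id id id        id id id id $           match id
   7  $ E id id           id id id $              match id
   8  $ E id              id id $                 match id
   9  $ E                 id $                    expand E ::= epsilon
  10  $                   id $                    error: stack empty but input remains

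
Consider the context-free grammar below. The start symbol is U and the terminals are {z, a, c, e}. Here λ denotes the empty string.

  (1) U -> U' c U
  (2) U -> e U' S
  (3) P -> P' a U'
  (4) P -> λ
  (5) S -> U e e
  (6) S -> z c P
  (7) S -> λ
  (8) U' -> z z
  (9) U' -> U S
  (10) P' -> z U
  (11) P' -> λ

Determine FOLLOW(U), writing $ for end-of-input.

{$, a, c, e, z}

FIRST(P') = {λ, z}
FIRST(P) = {λ, a, z}  (via P' a U')
FIRST(U) = {e, z}  (via U' c U)
FIRST(S) = {λ, e, z}  (via U e e)
FIRST(U') = {e, z}  (via U S)
FOLLOW(U) includes $ since U is the start symbol.
FOLLOW(P'): in P->P' a U', P' is followed by a U' with FIRST {a}. Thus FOLLOW(P') = {a}.
FOLLOW(U): in U->U' c U, the suffix after U is empty (adds nothing new); in S->U e e, U is followed by e e with FIRST {e}; in U'->U S, U is followed by S with FIRST {λ, e, z}; in U'->U S, the suffix after U is nullable, so FOLLOW(U) ⊇ FOLLOW(U') = {$, a, c, e, z}; in P'->z U, the suffix after U is empty, so FOLLOW(U) ⊇ FOLLOW(P') = {a}. Thus FOLLOW(U) = {$, a, c, e, z}.
FOLLOW(P): in S->z c P, the suffix after P is empty, so FOLLOW(P) ⊇ FOLLOW(S) = {$, a, c, e, z}. Thus FOLLOW(P) = {$, a, c, e, z}.
FOLLOW(U'): in U->U' c U, U' is followed by c U with FIRST {c}; in U->e U' S, U' is followed by S with FIRST {λ, e, z}; in U->e U' S, the suffix after U' is nullable, so FOLLOW(U') ⊇ FOLLOW(U) = {$, a, c, e, z}; in P->P' a U', the suffix after U' is empty, so FOLLOW(U') ⊇ FOLLOW(P) = {$, a, c, e, z}. Thus FOLLOW(U') = {$, a, c, e, z}.
FOLLOW(S): in U->e U' S, the suffix after S is empty, so FOLLOW(S) ⊇ FOLLOW(U) = {$, a, c, e, z}; in U'->U S, the suffix after S is empty, so FOLLOW(S) ⊇ FOLLOW(U') = {$, a, c, e, z}. Thus FOLLOW(S) = {$, a, c, e, z}.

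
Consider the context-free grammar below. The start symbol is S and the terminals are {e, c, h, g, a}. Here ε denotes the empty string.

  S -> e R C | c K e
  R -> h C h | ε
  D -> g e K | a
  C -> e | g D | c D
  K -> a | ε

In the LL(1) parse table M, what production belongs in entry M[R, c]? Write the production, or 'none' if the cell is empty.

FIRST(S): from S->e R C we get {e}; from S->c K e we get {c}. So FIRST(S) = {c, e}.
FIRST(R): from R->h C h we get {h}; from R->ε we get {ε}. So FIRST(R) = {ε, h}.
FIRST(D): from D->g e K we get {g}; from D->a we get {a}. So FIRST(D) = {a, g}.
FIRST(C): from C->e we get {e}; from C->g D we get {g}; from C->c D we get {c}. So FIRST(C) = {c, e, g}.
FIRST(K): from K->a we get {a}; from K->ε we get {ε}. So FIRST(K) = {ε, a}.
FOLLOW(S) includes $ since S is the start symbol.
FOLLOW(R): in S->e R C, R is followed by C with FIRST {c, e, g}. Thus FOLLOW(R) = {c, e, g}.
For R -> h C h: FIRST(h C h) = {h}, so it goes in M[R, t] for t ∈ {h}.
For R -> ε: FIRST(ε) = {ε}, so it goes in M[R, t] for t ∈ {}; since ε ∈ FIRST, also for every t ∈ FOLLOW(R) = {c, e, g}.

R -> ε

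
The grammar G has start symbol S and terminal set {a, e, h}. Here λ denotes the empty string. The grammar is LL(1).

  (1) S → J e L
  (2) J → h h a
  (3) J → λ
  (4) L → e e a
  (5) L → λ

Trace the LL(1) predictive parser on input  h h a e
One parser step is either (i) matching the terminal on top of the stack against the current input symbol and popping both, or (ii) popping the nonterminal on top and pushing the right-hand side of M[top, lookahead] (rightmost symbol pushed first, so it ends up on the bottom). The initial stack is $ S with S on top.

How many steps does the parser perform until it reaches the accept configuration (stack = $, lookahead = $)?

     Stack        Input      Action
  1  $ S          h h a e $  expand S → J e L
  2  $ L e J      h h a e $  expand J → h h a
  3  $ L e a h h  h h a e $  match h
  4  $ L e a h    h a e $    match h
  5  $ L e a      a e $      match a
  6  $ L e        e $        match e
  7  $ L          $          expand L → λ
Accept reached after 7 steps.

7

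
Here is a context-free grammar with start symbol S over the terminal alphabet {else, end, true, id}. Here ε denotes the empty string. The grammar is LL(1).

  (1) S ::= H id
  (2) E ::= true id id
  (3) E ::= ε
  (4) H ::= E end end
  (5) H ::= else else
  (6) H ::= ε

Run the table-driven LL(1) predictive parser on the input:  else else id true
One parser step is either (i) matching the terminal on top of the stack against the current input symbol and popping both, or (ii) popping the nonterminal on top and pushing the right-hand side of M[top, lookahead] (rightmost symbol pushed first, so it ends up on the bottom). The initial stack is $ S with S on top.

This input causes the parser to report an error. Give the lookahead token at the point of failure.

     Stack           Input                Action
  1  $ S             else else id true $  expand S ::= H id
  2  $ id H          else else id true $  expand H ::= else else
  3  $ id else else  else else id true $  match else
  4  $ id else       else id true $       match else
  5  $ id            id true $            match id
  6  $               true $               error: stack empty but input remains

true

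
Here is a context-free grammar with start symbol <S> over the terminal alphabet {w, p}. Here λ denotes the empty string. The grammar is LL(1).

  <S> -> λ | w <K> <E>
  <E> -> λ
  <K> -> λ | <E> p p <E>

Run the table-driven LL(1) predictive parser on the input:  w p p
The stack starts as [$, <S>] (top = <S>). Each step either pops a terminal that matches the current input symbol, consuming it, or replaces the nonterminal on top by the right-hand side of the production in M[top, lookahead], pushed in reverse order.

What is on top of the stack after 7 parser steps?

<E>

step 1: stack=$ <S>  input=w p p $  — expand <S> -> w <K> <E>
step 2: stack=$ <E> <K> w  input=w p p $  — match w
step 3: stack=$ <E> <K>  input=p p $  — expand <K> -> <E> p p <E>
step 4: stack=$ <E> <E> p p <E>  input=p p $  — expand <E> -> λ
step 5: stack=$ <E> <E> p p  input=p p $  — match p
step 6: stack=$ <E> <E> p  input=p $  — match p
step 7: stack=$ <E> <E>  input=$  — expand <E> -> λ
Stack after step 7: $ <E> (top = <E>).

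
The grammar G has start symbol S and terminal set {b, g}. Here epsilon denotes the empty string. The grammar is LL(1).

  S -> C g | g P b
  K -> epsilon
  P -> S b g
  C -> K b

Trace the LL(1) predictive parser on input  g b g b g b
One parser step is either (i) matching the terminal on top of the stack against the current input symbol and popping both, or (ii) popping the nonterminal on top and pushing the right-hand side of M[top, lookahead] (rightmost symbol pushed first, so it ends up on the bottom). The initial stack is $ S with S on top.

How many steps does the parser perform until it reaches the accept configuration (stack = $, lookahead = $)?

11

step 1: stack=$ S  input=g b g b g b $  — expand S -> g P b
step 2: stack=$ b P g  input=g b g b g b $  — match g
step 3: stack=$ b P  input=b g b g b $  — expand P -> S b g
step 4: stack=$ b g b S  input=b g b g b $  — expand S -> C g
step 5: stack=$ b g b g C  input=b g b g b $  — expand C -> K b
step 6: stack=$ b g b g b K  input=b g b g b $  — expand K -> epsilon
step 7: stack=$ b g b g b  input=b g b g b $  — match b
step 8: stack=$ b g b g  input=g b g b $  — match g
step 9: stack=$ b g b  input=b g b $  — match b
step 10: stack=$ b g  input=g b $  — match g
step 11: stack=$ b  input=b $  — match b
Accept reached after 11 steps.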